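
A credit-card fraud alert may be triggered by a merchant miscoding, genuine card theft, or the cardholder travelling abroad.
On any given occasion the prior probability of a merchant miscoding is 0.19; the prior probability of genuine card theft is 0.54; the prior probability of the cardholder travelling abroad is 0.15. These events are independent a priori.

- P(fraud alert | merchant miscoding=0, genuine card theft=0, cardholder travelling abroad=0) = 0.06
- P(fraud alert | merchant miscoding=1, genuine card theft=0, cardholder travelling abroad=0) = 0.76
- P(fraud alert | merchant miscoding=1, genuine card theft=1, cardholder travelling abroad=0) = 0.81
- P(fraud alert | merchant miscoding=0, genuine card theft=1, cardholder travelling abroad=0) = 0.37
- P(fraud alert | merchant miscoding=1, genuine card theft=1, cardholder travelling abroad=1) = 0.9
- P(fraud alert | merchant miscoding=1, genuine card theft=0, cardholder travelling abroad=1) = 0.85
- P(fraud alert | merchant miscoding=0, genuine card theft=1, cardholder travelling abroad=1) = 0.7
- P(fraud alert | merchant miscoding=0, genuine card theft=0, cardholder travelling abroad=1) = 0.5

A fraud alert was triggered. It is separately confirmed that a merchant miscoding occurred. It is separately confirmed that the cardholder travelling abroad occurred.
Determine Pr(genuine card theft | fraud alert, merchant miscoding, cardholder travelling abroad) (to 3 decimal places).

Pr(genuine card theft | fraud alert, merchant miscoding, cardholder travelling abroad) ≈ 0.554

For the numerator, keep only genuine card theft=true terms: 0.9*0.54 = 0.486000
Normalizer over all consistent configurations: 0.85*0.46 + 0.9*0.54 = 0.877000
Posterior = 0.486000 / 0.877000 ≈ 0.554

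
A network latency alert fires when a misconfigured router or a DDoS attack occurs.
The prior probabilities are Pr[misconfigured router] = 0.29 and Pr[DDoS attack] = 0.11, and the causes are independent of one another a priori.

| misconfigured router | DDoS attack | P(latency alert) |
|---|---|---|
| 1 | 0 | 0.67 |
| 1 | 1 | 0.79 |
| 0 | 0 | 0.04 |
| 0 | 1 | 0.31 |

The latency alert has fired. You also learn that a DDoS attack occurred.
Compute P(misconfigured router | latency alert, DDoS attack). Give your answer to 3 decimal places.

P(misconfigured router | latency alert, DDoS attack) ≈ 0.510

Sum P(latency alert|·) weighted by the priors over both values of misconfigured router:
  P(latency alert | DDoS attack) = 0.31·0.71 + 0.79·0.29
        = 0.220100 + 0.229100 = 0.449200
Keeping only the misconfigured router-present terms gives 0.229100, so
  P(misconfigured router | latency alert, DDoS attack) = 0.229100 / 0.449200 ≈ 0.510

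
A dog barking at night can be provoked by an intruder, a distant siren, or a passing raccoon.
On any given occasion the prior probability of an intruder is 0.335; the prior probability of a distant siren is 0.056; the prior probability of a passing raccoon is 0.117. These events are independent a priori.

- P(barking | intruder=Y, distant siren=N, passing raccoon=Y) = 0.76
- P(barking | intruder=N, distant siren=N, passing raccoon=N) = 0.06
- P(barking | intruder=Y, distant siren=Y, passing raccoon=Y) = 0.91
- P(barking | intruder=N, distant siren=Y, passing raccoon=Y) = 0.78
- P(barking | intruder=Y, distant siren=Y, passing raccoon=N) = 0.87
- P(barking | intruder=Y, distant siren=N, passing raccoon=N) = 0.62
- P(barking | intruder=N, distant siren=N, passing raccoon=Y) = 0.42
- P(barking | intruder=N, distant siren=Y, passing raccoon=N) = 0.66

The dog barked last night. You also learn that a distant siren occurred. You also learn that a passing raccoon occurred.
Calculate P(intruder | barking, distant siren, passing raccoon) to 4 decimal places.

P(barking | distant siren, passing raccoon) = 0.78*0.665 + 0.91*0.335 = 0.518700 + 0.304850 = 0.823550
Of this, 0.304850 comes from 0.91*0.335 (the intruder=true cases).
Hence the posterior is 0.304850/0.823550 ≈ 0.3702.

P(intruder | barking, distant siren, passing raccoon) ≈ 0.3702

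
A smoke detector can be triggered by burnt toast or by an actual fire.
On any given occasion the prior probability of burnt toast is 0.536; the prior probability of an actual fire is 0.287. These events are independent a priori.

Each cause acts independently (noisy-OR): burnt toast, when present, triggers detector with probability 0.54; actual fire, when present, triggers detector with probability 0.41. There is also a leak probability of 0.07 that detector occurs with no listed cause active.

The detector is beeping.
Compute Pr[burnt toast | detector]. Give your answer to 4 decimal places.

Under noisy-OR, P(detector | causes) = 1 − (1−0.07)·∏(1−qᵢ) over the active causes.
Enumerate the 4 (burnt toast, actual fire) configurations and weight by the priors:
  P(detector) = 0.07×0.464×0.713 + 0.4513×0.464×0.287 + 0.5722×0.536×0.713 + 0.747598×0.536×0.287
        = 0.023158 + 0.060099 + 0.218677 + 0.115004 = 0.416938
The terms with burnt toast present sum to 0.333681, so
  P(burnt toast | detector) = 0.333681 / 0.416938 ≈ 0.8003

Pr[burnt toast | detector] ≈ 0.8003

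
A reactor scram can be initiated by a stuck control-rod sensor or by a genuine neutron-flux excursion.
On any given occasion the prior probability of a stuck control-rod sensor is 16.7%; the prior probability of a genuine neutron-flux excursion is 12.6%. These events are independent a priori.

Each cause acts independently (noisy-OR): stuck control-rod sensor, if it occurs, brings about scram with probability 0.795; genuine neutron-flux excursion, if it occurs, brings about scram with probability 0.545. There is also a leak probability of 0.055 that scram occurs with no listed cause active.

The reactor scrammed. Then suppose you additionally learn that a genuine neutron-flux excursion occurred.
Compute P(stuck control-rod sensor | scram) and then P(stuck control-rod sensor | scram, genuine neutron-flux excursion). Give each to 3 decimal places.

P(stuck control-rod sensor | scram) ≈ 0.578; P(stuck control-rod sensor | scram, genuine neutron-flux excursion) ≈ 0.243

Under noisy-OR, P(scram | causes) = 1 − (1−0.055)·∏(1−qᵢ) over the active causes.
P(scram) = 0.055*0.833*0.874 + 0.570025*0.833*0.126 + 0.806275*0.167*0.874 + 0.911855*0.167*0.126 = 0.040042 + 0.059829 + 0.117682 + 0.019187 = 0.236740
Restricting to configurations with stuck control-rod sensor present: 0.117682 + 0.019187 = 0.136869.
Hence the posterior is 0.136869/0.236740 ≈ 0.578.

With the extra evidence:
P(scram | genuine neutron-flux excursion) = 0.570025×0.833 + 0.911855×0.167 = 0.474831 + 0.152280 = 0.627111
The stuck control-rod sensor-present share is 0.911855×0.167 = 0.152280.
So P(stuck control-rod sensor | scram, genuine neutron-flux excursion) = 0.152280/0.627111 ≈ 0.243.
This is intercausal reasoning (explaining away): once genuine neutron-flux excursion accounts for the scram, stuck control-rod sensor becomes less likely.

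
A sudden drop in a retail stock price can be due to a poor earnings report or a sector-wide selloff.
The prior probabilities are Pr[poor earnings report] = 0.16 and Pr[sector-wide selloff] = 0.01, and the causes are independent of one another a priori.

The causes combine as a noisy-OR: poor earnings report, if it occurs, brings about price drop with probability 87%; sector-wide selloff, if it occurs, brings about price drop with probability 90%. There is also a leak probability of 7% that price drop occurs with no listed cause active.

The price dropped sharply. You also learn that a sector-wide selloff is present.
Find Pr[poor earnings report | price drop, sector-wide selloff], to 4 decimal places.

Pr[poor earnings report | price drop, sector-wide selloff] ≈ 0.1718

Under noisy-OR, P(price drop | causes) = 1 − (1−0.07)·∏(1−qᵢ) over the active causes.
Enumerate both values of poor earnings report and weight by the priors:
  P(price drop | sector-wide selloff) = 0.907×0.84 + 0.98791×0.16
        = 0.761880 + 0.158066 = 0.919946
Keeping only the poor earnings report-present terms gives 0.158066, so
  P(poor earnings report | price drop, sector-wide selloff) = 0.158066 / 0.919946 ≈ 0.1718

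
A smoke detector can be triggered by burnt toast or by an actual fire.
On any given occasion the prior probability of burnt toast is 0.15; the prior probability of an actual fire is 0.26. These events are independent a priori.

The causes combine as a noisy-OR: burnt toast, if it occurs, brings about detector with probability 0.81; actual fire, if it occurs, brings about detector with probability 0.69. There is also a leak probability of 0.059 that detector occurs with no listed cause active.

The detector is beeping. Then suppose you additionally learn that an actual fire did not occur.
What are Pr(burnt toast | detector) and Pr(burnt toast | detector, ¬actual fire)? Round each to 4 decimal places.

Under noisy-OR, P(detector | causes) = 1 − (1−0.059)·∏(1−qᵢ) over the active causes.
Numerator (weight on configurations with burnt toast): 0.091154 + 0.036838 = 0.127992
The normalizing constant is 0.059×0.85×0.74 + 0.70829×0.85×0.26 + 0.82121×0.15×0.74 + 0.944575×0.15×0.26 = 0.321635
P(burnt toast | detector) = 0.127992/0.321635 ≈ 0.3979

With the extra evidence:
Weight on burnt toast=true, given the evidence: 0.82121*0.15 = 0.123181
Normalizer over all consistent configurations: 0.059*0.85 + 0.82121*0.15 = 0.173331
Posterior = 0.123181 / 0.173331 ≈ 0.7107

Pr(burnt toast | detector) ≈ 0.3979; Pr(burnt toast | detector, ¬actual fire) ≈ 0.7107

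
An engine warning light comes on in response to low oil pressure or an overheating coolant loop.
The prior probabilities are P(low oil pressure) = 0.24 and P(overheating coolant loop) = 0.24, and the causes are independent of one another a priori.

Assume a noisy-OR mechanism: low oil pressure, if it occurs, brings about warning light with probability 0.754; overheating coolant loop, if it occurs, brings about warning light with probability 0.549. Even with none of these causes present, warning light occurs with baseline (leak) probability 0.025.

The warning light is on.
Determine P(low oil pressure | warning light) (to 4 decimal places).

Under noisy-OR, P(warning light | causes) = 1 − (1−0.025)·∏(1−qᵢ) over the active causes.
P(warning light) = 0.025×0.76×0.76 + 0.560275×0.76×0.24 + 0.76015×0.24×0.76 + 0.891828×0.24×0.24 = 0.014440 + 0.102194 + 0.138651 + 0.051369 = 0.306654
Of this, 0.190020 comes from 0.138651 + 0.051369 (the low oil pressure=true cases).
So P(low oil pressure | warning light) = 0.190020/0.306654 ≈ 0.6197.

P(low oil pressure | warning light) ≈ 0.6197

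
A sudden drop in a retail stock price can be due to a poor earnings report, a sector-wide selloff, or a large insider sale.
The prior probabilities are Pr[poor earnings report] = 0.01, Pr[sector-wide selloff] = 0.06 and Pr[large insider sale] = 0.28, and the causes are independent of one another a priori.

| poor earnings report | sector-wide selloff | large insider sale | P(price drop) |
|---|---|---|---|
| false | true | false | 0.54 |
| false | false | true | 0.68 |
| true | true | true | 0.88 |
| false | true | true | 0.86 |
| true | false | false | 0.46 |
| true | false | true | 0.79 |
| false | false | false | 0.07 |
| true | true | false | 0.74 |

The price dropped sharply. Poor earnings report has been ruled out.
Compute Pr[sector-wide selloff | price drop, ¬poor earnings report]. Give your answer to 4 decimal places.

By total probability over the 4 (sector-wide selloff, large insider sale) configurations:
  P(price drop | ¬poor earnings report) = 0.07·0.94·0.72 + 0.68·0.94·0.28 + 0.54·0.06·0.72 + 0.86·0.06·0.28
        = 0.047376 + 0.178976 + 0.023328 + 0.014448 = 0.264128
The terms with sector-wide selloff present sum to 0.037776, so
  P(sector-wide selloff | price drop, ¬poor earnings report) = 0.037776 / 0.264128 ≈ 0.1430

Pr[sector-wide selloff | price drop, ¬poor earnings report] ≈ 0.1430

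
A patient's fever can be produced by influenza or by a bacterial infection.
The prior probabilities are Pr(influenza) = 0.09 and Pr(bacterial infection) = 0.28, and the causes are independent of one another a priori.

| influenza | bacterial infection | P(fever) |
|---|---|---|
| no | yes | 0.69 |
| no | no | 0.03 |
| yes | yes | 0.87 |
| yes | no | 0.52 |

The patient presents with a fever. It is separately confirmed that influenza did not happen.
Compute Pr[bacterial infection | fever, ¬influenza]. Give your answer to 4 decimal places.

Pr[bacterial infection | fever, ¬influenza] ≈ 0.8994

P(fever | ¬influenza) = 0.03*0.72 + 0.69*0.28 = 0.021600 + 0.193200 = 0.214800
Restricting to configurations with bacterial infection present: 0.69*0.28 = 0.193200.
Hence the posterior is 0.193200/0.214800 ≈ 0.8994.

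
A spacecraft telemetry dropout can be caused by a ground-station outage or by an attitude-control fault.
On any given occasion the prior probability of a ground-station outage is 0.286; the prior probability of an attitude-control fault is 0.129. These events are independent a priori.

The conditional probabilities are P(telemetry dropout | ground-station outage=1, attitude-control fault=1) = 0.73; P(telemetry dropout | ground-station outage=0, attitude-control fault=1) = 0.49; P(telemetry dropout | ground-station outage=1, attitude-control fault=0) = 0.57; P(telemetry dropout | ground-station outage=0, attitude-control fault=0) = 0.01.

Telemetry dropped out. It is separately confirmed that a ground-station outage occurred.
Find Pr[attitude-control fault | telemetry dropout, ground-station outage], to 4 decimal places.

Weight on attitude-control fault=true, given the evidence: 0.73×0.129 = 0.094170
Normalizer over all consistent configurations: 0.57×0.871 + 0.73×0.129 = 0.590640
Posterior = 0.094170 / 0.590640 ≈ 0.1594

Pr[attitude-control fault | telemetry dropout, ground-station outage] ≈ 0.1594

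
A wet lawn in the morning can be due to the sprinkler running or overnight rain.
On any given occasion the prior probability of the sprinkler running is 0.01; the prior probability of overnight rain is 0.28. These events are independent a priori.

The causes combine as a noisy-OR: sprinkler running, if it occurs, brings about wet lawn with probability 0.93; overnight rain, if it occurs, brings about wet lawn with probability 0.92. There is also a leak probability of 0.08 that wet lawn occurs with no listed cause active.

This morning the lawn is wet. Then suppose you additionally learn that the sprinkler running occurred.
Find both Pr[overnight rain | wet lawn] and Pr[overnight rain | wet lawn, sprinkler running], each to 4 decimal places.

Under noisy-OR, P(wet lawn | causes) = 1 − (1−0.08)·∏(1−qᵢ) over the active causes.
Weight on overnight rain=true, given the evidence: 0.256798 + 0.002786 = 0.259584
Normalizer over all consistent configurations: 0.08*0.99*0.72 + 0.9264*0.99*0.28 + 0.9356*0.01*0.72 + 0.994848*0.01*0.28 = 0.323344
P(overnight rain | wet lawn) = 0.259584/0.323344 ≈ 0.8028

Now condition on the additional information:
P(wet lawn | sprinkler running) = 0.9356*0.72 + 0.994848*0.28 = 0.673632 + 0.278557 = 0.952189
Restricting to configurations with overnight rain present: 0.994848*0.28 = 0.278557.
Hence the posterior is 0.278557/0.952189 ≈ 0.2925.
— sprinkler running explains away the evidence for overnight rain.

Pr[overnight rain | wet lawn] ≈ 0.8028; Pr[overnight rain | wet lawn, sprinkler running] ≈ 0.2925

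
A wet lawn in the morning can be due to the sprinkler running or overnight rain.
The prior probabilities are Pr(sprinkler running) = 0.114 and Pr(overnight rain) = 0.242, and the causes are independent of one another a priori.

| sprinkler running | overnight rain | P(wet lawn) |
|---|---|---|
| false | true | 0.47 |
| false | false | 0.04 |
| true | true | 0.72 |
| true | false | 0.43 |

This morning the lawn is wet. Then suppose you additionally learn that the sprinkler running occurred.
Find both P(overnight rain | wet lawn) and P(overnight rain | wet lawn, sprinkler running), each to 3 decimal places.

Numerator (weight on configurations with overnight rain): 0.100774 + 0.019863 = 0.120637
The normalizing constant is 0.04·0.886·0.758 + 0.47·0.886·0.242 + 0.43·0.114·0.758 + 0.72·0.114·0.242 = 0.184658
P(overnight rain | wet lawn) = 0.120637/0.184658 ≈ 0.653

Now condition on the additional information:
Weight on overnight rain=true, given the evidence: 0.72*0.242 = 0.174240
Denominator P(wet lawn | sprinkler running): 0.43*0.758 + 0.72*0.242 = 0.500180
P(overnight rain | wet lawn, sprinkler running) = 0.174240/0.500180 ≈ 0.348
The drop from 0.653 to 0.348 is the explaining-away (discounting) effect.

P(overnight rain | wet lawn) ≈ 0.653; P(overnight rain | wet lawn, sprinkler running) ≈ 0.348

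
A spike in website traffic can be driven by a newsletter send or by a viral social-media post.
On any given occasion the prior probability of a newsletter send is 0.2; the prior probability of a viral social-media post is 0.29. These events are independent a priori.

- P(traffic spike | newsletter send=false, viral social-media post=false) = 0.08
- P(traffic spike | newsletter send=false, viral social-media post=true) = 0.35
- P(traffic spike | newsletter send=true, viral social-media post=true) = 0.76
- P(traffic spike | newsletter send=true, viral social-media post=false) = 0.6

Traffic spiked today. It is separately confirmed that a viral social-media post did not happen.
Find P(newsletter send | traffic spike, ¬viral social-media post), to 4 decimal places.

P(newsletter send | traffic spike, ¬viral social-media post) ≈ 0.6522

For the numerator, keep only newsletter send=true terms: 0.6·0.2 = 0.120000
Normalizer over all consistent configurations: 0.08·0.8 + 0.6·0.2 = 0.184000
P(newsletter send | traffic spike, ¬viral social-media post) = 0.120000/0.184000 ≈ 0.6522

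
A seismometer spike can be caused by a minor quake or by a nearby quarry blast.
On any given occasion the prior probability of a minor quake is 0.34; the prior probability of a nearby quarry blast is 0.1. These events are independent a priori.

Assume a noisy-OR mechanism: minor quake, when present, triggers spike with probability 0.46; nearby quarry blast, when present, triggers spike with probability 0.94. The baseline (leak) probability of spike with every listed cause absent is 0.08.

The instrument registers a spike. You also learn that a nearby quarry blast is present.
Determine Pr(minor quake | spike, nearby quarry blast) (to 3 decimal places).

Under noisy-OR, P(spike | causes) = 1 − (1−0.08)·∏(1−qᵢ) over the active causes.
P(spike | nearby quarry blast) = 0.9448*0.66 + 0.970192*0.34 = 0.623568 + 0.329865 = 0.953433
Restricting to configurations with minor quake present: 0.970192*0.34 = 0.329865.
So P(minor quake | spike, nearby quarry blast) = 0.329865/0.953433 ≈ 0.346.

Pr(minor quake | spike, nearby quarry blast) ≈ 0.346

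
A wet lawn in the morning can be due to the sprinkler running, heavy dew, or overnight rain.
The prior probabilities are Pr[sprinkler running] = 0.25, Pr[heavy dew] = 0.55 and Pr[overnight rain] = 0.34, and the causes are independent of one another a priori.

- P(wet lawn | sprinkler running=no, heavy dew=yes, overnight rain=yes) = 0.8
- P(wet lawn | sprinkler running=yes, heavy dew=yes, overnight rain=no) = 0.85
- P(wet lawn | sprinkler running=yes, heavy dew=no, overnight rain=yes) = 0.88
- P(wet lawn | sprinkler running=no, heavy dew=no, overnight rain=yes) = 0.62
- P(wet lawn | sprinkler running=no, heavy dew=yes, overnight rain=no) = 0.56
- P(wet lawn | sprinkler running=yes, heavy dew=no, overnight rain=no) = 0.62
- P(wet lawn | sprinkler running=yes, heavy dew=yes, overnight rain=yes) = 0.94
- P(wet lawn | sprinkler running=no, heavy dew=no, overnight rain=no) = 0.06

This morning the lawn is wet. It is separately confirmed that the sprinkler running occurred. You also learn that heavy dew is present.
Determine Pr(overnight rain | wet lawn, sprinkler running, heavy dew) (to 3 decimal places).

Numerator (weight on configurations with overnight rain): 0.94×0.34 = 0.319600
Normalizer over all consistent configurations: 0.85×0.66 + 0.94×0.34 = 0.880600
Posterior = 0.319600 / 0.880600 ≈ 0.363

Pr(overnight rain | wet lawn, sprinkler running, heavy dew) ≈ 0.363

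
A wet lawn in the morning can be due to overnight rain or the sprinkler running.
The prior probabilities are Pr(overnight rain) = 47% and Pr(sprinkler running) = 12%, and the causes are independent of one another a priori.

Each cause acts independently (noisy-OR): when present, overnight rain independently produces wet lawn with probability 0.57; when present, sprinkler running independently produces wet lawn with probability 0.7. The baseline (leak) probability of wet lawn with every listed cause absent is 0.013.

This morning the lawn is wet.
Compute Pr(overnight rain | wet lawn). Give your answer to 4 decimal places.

Under noisy-OR, P(wet lawn | causes) = 1 − (1−0.013)·∏(1−qᵢ) over the active causes.
P(wet lawn) = 0.013·0.53·0.88 + 0.7039·0.53·0.12 + 0.57559·0.47·0.88 + 0.872677·0.47·0.12 = 0.006063 + 0.044768 + 0.238064 + 0.049219 = 0.338114
Restricting to configurations with overnight rain present: 0.238064 + 0.049219 = 0.287283.
So P(overnight rain | wet lawn) = 0.287283/0.338114 ≈ 0.8497.

Pr(overnight rain | wet lawn) ≈ 0.8497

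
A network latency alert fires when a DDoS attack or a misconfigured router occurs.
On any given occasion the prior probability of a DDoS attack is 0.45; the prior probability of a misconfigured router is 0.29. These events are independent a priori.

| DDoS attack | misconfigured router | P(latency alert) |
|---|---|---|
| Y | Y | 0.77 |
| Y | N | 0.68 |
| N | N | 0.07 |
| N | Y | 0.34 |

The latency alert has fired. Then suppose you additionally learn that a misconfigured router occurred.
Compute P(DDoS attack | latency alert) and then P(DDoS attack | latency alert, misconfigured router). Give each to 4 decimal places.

P(DDoS attack | latency alert) ≈ 0.7957; P(DDoS attack | latency alert, misconfigured router) ≈ 0.6495

P(latency alert) = 0.07·0.55·0.71 + 0.34·0.55·0.29 + 0.68·0.45·0.71 + 0.77·0.45·0.29 = 0.027335 + 0.054230 + 0.217260 + 0.100485 = 0.399310
Restricting to configurations with DDoS attack present: 0.217260 + 0.100485 = 0.317745.
P(DDoS attack | latency alert) = 0.317745 / 0.399310 ≈ 0.7957

Now condition on the additional information:
P(latency alert | misconfigured router) = 0.34*0.55 + 0.77*0.45 = 0.187000 + 0.346500 = 0.533500
The DDoS attack-present share is 0.77*0.45 = 0.346500.
So P(DDoS attack | latency alert, misconfigured router) = 0.346500/0.533500 ≈ 0.6495.
This is intercausal reasoning (explaining away): once misconfigured router accounts for the latency alert, DDoS attack becomes less likely.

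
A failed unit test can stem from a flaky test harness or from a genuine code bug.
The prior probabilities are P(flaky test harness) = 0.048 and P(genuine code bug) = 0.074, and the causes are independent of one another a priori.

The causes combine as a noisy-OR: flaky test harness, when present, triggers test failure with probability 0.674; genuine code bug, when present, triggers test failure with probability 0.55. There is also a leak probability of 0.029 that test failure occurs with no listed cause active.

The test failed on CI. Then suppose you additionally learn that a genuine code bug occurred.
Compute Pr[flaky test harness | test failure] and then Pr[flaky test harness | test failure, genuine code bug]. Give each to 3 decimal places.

Under noisy-OR, P(test failure | causes) = 1 − (1−0.029)·∏(1−qᵢ) over the active causes.
Enumerate the 4 (flaky test harness, genuine code bug) configurations and weight by the priors:
  P(test failure) = 0.029·0.952·0.926 + 0.56305·0.952·0.074 + 0.683454·0.048·0.926 + 0.857554·0.048·0.074
        = 0.025565 + 0.039666 + 0.030378 + 0.003046 = 0.098655
The terms with flaky test harness present sum to 0.033424, so
  P(flaky test harness | test failure) = 0.033424 / 0.098655 ≈ 0.339

Now also conditioning on genuine code bug=true:
Enumerate both values of flaky test harness and weight by the priors:
  P(test failure | genuine code bug) = 0.56305·0.952 + 0.857554·0.048
        = 0.536024 + 0.041163 = 0.577187
Configurations with flaky test harness contribute 0.041163, so
  P(flaky test harness | test failure, genuine code bug) = 0.041163 / 0.577187 ≈ 0.071

Pr[flaky test harness | test failure] ≈ 0.339; Pr[flaky test harness | test failure, genuine code bug] ≈ 0.071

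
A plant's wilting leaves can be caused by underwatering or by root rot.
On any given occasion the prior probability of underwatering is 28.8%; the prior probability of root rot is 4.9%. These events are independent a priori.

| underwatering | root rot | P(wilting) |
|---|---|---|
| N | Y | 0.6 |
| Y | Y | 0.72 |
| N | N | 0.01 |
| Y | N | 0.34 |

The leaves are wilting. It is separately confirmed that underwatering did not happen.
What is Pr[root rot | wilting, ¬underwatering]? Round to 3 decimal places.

Pr[root rot | wilting, ¬underwatering] ≈ 0.756

Numerator (weight on configurations with root rot): 0.6·0.049 = 0.029400
Normalizer over all consistent configurations: 0.01·0.951 + 0.6·0.049 = 0.038910
P(root rot | wilting, ¬underwatering) = 0.029400/0.038910 ≈ 0.756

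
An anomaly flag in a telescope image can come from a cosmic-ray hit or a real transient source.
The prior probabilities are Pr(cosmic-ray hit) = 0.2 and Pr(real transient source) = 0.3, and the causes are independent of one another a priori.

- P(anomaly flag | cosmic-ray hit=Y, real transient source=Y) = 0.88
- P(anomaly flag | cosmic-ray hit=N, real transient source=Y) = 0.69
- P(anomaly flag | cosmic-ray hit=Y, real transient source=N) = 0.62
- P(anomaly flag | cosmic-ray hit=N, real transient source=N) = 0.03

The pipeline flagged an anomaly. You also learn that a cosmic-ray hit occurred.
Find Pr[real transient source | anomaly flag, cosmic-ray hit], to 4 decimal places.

Sum P(anomaly flag|·) weighted by the priors over both values of real transient source:
  P(anomaly flag | cosmic-ray hit) = 0.62·0.7 + 0.88·0.3
        = 0.434000 + 0.264000 = 0.698000
The terms with real transient source present sum to 0.264000, so
  P(real transient source | anomaly flag, cosmic-ray hit) = 0.264000 / 0.698000 ≈ 0.3782

Pr[real transient source | anomaly flag, cosmic-ray hit] ≈ 0.3782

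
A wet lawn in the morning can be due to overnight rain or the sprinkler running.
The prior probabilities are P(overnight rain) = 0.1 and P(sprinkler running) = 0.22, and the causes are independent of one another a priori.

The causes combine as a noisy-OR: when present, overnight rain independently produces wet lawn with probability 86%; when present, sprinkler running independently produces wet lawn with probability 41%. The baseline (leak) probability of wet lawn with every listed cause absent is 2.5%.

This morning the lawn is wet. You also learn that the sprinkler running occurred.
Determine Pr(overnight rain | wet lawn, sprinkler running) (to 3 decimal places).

Under noisy-OR, P(wet lawn | causes) = 1 − (1−0.025)·∏(1−qᵢ) over the active causes.
Numerator (weight on configurations with overnight rain): 0.919465×0.1 = 0.091947
Denominator P(wet lawn | sprinkler running): 0.42475×0.9 + 0.919465×0.1 = 0.474222
Posterior = 0.091947 / 0.474222 ≈ 0.194

Pr(overnight rain | wet lawn, sprinkler running) ≈ 0.194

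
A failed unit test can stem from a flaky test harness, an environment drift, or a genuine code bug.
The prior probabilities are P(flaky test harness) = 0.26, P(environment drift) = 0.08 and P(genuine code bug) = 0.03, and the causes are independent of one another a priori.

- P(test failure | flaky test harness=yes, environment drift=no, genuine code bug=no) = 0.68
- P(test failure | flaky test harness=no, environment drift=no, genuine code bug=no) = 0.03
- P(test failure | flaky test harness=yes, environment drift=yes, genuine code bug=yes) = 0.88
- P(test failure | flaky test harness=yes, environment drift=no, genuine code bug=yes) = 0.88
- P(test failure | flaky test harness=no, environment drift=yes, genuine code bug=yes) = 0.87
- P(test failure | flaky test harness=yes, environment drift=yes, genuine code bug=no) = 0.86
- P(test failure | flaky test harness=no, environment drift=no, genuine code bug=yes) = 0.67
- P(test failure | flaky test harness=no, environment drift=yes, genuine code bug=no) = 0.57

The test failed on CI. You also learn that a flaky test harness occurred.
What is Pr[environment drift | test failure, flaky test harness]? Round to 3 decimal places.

Pr[environment drift | test failure, flaky test harness] ≈ 0.098

Enumerate the 4 (environment drift, genuine code bug) configurations and weight by the priors:
  P(test failure | flaky test harness) = 0.68·0.92·0.97 + 0.88·0.92·0.03 + 0.86·0.08·0.97 + 0.88·0.08·0.03
        = 0.606832 + 0.024288 + 0.066736 + 0.002112 = 0.699968
Configurations with environment drift contribute 0.068848, so
  P(environment drift | test failure, flaky test harness) = 0.068848 / 0.699968 ≈ 0.098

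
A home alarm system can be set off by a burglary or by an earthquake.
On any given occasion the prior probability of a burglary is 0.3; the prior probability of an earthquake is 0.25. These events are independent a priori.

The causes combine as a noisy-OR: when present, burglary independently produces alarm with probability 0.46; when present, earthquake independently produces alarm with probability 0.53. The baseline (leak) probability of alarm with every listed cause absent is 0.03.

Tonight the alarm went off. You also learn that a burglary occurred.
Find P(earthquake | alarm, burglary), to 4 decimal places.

P(earthquake | alarm, burglary) ≈ 0.3454

Under noisy-OR, P(alarm | causes) = 1 − (1−0.03)·∏(1−qᵢ) over the active causes.
Weight on earthquake=true, given the evidence: 0.753814·0.25 = 0.188453
Normalizer over all consistent configurations: 0.4762·0.75 + 0.753814·0.25 = 0.545603
P(earthquake | alarm, burglary) = 0.188453/0.545603 ≈ 0.3454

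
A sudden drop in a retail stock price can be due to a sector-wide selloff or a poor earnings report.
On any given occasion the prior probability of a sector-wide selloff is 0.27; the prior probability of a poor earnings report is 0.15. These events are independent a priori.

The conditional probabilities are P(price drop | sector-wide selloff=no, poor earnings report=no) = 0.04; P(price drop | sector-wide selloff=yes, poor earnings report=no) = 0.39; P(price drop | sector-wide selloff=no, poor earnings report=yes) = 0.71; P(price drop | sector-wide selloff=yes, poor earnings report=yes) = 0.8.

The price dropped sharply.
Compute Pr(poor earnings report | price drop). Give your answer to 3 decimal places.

Pr(poor earnings report | price drop) ≈ 0.491

P(price drop) = 0.04·0.73·0.85 + 0.71·0.73·0.15 + 0.39·0.27·0.85 + 0.8·0.27·0.15 = 0.024820 + 0.077745 + 0.089505 + 0.032400 = 0.224470
The poor earnings report-present share is 0.077745 + 0.032400 = 0.110145.
So P(poor earnings report | price drop) = 0.110145/0.224470 ≈ 0.491.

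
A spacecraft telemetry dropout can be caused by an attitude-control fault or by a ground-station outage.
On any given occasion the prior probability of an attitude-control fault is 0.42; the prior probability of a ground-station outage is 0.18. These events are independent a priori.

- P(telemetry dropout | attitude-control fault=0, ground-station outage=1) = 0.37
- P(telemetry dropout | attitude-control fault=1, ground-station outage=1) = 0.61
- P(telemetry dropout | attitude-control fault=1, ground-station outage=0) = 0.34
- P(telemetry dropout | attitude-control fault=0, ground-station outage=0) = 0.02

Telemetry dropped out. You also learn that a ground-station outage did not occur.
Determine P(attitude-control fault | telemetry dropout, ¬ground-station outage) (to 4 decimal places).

P(telemetry dropout | ¬ground-station outage) = 0.02*0.58 + 0.34*0.42 = 0.011600 + 0.142800 = 0.154400
Restricting to configurations with attitude-control fault present: 0.34*0.42 = 0.142800.
P(attitude-control fault | telemetry dropout, ¬ground-station outage) = 0.142800 / 0.154400 ≈ 0.9249

P(attitude-control fault | telemetry dropout, ¬ground-station outage) ≈ 0.9249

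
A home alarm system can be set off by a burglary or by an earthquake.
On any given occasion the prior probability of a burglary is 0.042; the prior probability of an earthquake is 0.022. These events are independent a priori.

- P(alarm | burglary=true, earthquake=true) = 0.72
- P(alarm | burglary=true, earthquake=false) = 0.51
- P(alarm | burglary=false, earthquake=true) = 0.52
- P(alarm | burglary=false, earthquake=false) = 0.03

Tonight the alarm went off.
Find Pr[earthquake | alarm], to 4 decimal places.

P(alarm) = 0.03·0.958·0.978 + 0.52·0.958·0.022 + 0.51·0.042·0.978 + 0.72·0.042·0.022 = 0.028108 + 0.010960 + 0.020949 + 0.000665 = 0.060682
The earthquake-present share is 0.010960 + 0.000665 = 0.011625.
So P(earthquake | alarm) = 0.011625/0.060682 ≈ 0.1916.

Pr[earthquake | alarm] ≈ 0.1916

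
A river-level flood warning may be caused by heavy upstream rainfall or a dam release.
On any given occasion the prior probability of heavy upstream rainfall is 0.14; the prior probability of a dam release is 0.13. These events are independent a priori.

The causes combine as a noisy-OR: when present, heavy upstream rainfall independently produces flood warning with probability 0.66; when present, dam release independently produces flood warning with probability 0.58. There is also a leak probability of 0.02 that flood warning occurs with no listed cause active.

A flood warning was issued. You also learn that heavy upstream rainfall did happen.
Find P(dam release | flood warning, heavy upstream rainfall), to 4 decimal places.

Under noisy-OR, P(flood warning | causes) = 1 − (1−0.02)·∏(1−qᵢ) over the active causes.
Enumerate both values of dam release and weight by the priors:
  P(flood warning | heavy upstream rainfall) = 0.6668×0.87 + 0.860056×0.13
        = 0.580116 + 0.111807 = 0.691923
Keeping only the dam release-present terms gives 0.111807, so
  P(dam release | flood warning, heavy upstream rainfall) = 0.111807 / 0.691923 ≈ 0.1616

P(dam release | flood warning, heavy upstream rainfall) ≈ 0.1616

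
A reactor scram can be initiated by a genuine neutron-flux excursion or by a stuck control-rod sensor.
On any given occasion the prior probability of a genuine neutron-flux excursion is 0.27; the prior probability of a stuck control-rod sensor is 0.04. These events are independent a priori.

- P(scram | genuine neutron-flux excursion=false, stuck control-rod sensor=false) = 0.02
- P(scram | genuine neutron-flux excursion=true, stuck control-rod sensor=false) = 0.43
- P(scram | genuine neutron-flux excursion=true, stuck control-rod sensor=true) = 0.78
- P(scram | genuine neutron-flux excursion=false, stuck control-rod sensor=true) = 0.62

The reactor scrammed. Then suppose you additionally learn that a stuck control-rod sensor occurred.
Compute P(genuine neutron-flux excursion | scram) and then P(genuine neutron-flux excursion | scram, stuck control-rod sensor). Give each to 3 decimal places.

P(genuine neutron-flux excursion | scram) ≈ 0.789; P(genuine neutron-flux excursion | scram, stuck control-rod sensor) ≈ 0.318

P(scram) = 0.02×0.73×0.96 + 0.62×0.73×0.04 + 0.43×0.27×0.96 + 0.78×0.27×0.04 = 0.014016 + 0.018104 + 0.111456 + 0.008424 = 0.152000
Restricting to configurations with genuine neutron-flux excursion present: 0.111456 + 0.008424 = 0.119880.
Hence the posterior is 0.119880/0.152000 ≈ 0.789.

Now also conditioning on stuck control-rod sensor=true:
Weight on genuine neutron-flux excursion=true, given the evidence: 0.78×0.27 = 0.210600
The normalizing constant is 0.62×0.73 + 0.78×0.27 = 0.663200
Posterior = 0.210600 / 0.663200 ≈ 0.318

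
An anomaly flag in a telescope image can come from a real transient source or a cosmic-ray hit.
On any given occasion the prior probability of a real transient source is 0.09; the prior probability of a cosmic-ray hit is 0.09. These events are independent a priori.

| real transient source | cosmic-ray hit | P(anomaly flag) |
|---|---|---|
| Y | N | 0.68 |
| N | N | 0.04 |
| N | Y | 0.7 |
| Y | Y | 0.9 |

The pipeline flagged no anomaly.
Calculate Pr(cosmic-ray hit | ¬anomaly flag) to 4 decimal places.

Pr(cosmic-ray hit | ¬anomaly flag) ≈ 0.0300

Enumerate the 4 (real transient source, cosmic-ray hit) configurations and weight by the priors:
  P(¬anomaly flag) = 0.96·0.91·0.91 + 0.3·0.91·0.09 + 0.32·0.09·0.91 + 0.1·0.09·0.09
        = 0.794976 + 0.024570 + 0.026208 + 0.000810 = 0.846564
The terms with cosmic-ray hit present sum to 0.025380, so
  P(cosmic-ray hit | ¬anomaly flag) = 0.025380 / 0.846564 ≈ 0.0300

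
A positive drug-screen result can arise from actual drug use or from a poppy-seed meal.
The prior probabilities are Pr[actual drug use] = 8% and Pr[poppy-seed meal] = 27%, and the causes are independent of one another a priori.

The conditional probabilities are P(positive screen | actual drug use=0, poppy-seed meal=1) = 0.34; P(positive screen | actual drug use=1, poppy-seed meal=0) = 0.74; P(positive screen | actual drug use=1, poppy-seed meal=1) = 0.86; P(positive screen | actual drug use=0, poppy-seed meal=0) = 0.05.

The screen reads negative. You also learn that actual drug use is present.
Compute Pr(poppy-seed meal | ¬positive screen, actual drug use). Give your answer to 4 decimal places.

Sum P(¬positive screen|·) weighted by the priors over both values of poppy-seed meal:
  P(¬positive screen | actual drug use) = 0.26×0.73 + 0.14×0.27
        = 0.189800 + 0.037800 = 0.227600
The terms with poppy-seed meal present sum to 0.037800, so
  P(poppy-seed meal | ¬positive screen, actual drug use) = 0.037800 / 0.227600 ≈ 0.1661

Pr(poppy-seed meal | ¬positive screen, actual drug use) ≈ 0.1661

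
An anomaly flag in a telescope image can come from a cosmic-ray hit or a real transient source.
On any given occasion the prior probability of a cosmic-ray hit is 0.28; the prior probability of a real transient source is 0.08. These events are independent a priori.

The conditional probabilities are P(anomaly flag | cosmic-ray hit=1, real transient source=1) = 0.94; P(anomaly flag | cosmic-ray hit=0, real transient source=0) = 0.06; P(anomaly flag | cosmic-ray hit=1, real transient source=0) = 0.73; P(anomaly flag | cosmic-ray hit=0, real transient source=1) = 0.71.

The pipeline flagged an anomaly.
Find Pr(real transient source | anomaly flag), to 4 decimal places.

Sum P(anomaly flag|·) weighted by the priors over the 4 (cosmic-ray hit, real transient source) configurations:
  P(anomaly flag) = 0.06*0.72*0.92 + 0.71*0.72*0.08 + 0.73*0.28*0.92 + 0.94*0.28*0.08
        = 0.039744 + 0.040896 + 0.188048 + 0.021056 = 0.289744
The terms with real transient source present sum to 0.061952, so
  P(real transient source | anomaly flag) = 0.061952 / 0.289744 ≈ 0.2138

Pr(real transient source | anomaly flag) ≈ 0.2138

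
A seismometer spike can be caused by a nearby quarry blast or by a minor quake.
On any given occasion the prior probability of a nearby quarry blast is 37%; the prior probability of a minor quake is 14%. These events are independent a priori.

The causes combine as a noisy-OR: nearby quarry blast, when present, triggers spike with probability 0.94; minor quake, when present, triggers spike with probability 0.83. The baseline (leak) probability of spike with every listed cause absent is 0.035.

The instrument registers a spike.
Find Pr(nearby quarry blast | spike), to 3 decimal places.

Pr(nearby quarry blast | spike) ≈ 0.791

Under noisy-OR, P(spike | causes) = 1 − (1−0.035)·∏(1−qᵢ) over the active causes.
By total probability over the 4 (nearby quarry blast, minor quake) configurations:
  P(spike) = 0.035×0.63×0.86 + 0.83595×0.63×0.14 + 0.9421×0.37×0.86 + 0.990157×0.37×0.14
        = 0.018963 + 0.073731 + 0.299776 + 0.051290 = 0.443760
Keeping only the nearby quarry blast-present terms gives 0.351066, so
  P(nearby quarry blast | spike) = 0.351066 / 0.443760 ≈ 0.791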